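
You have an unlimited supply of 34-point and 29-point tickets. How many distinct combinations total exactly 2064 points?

Need nonnegative integers with 34j + 29k = 2064.
gcd(34, 29) = 1, and 34·(6) + 29·(-7) = 1.
So (j₀, k₀) = (12384, -14448); general j = 12384 + 29t, k = -14448 - 34t.
j ≥ 0 ⇒ t ≥ -427; k ≥ 0 ⇒ t ≤ -425. That's 3 values of t.

3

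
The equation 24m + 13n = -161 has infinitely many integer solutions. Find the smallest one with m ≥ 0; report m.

gcd(24, 13):
  24 = 1*13 + 11
  13 = 1*11 + 2
  11 = 5*2 + 1
  2 = 2*1
so gcd(24, 13) = 1.
1 divides -161, so solutions exist.
Back-substitute for Bézout coefficients:
  1 = 11 - 5*2
  ... = 24*(6) + 13*(-11)
Scale by -161/1 = -161: (m₀, n₀) = (-966, 1771).
General solution: m = -966 + 13t, n = 1771 - 24t for integer t.
m ≥ 0: smallest is -966 mod 13 = 9 (at t = 75), with n = -29.

9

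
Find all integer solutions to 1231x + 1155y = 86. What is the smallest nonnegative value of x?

gcd(1231, 1155) = 1  (1231 = 1×1155 + 76, 1155 = 15×76 + 15, 76 = 5×15 + 1, 15 = 15×1).
1 divides 86, so solutions exist.
Back-substituting, 1231×(76) + 1155×(-81) = 1.
Scale by 86/1 = 86: (x₀, y₀) = (6536, -6966).
General solution: x = 6536 + 1155t, y = -6966 - 1231t for integer t.
x ≥ 0: smallest is 6536 mod 1155 = 761 (at t = -5), with y = -811.

761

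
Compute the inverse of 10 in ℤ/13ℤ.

4

gcd(13, 10) = 1  (13 = 1*10 + 3, 10 = 3*3 + 1, 3 = 3*1).
Back-substituting, 10*(4) + 13*(-3) = 1.
So 10*4 ≡ 1 (mod 13), and 4 mod 13 = 4.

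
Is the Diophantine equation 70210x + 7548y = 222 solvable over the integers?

no

gcd(70210, 7548) = 34  (70210 = 9·7548 + 2278, 7548 = 3·2278 + 714, 2278 = 3·714 + 136, 714 = 5·136 + 34, 136 = 4·34).
34 does not divide 222 (remainder 18), so no integer solutions.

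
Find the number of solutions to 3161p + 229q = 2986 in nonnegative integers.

0

gcd(3161, 229) = 1  (3161 = 13·229 + 184, 229 = 1·184 + 45, 184 = 4·45 + 4, 45 = 11·4 + 1, 4 = 4·1).
Back-substituting, 3161·(-56) + 229·(773) = 1.
Scale by 2986: one solution is (-167216, 2308178). Reduce p mod 229: (183, -2513).
General: p = 183 + 229t, q = -2513 - 3161t.
p ≥ 0 ⇒ t ≥ 0; q ≥ 0 ⇒ t ≤ -1. So t ∈ [0, -1]: 0 solutions.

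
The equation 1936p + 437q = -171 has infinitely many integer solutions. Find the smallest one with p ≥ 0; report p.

285

gcd(1936, 437):
  1936 = 4×437 + 188
  437 = 2×188 + 61
  188 = 3×61 + 5
  61 = 12×5 + 1
  5 = 5×1
so gcd(1936, 437) = 1.
1 divides -171, so solutions exist.
Back-substitute for Bézout coefficients:
  1 = 61 - 12×5
  ... = 1936×(-86) + 437×(381)
Scale by -171/1 = -171: (p₀, q₀) = (14706, -65151).
General solution: p = 14706 + 437t, q = -65151 - 1936t for integer t.
p ≥ 0: smallest is 14706 mod 437 = 285 (at t = -33), with q = -1263.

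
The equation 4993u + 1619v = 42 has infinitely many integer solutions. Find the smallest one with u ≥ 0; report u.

gcd(4993, 1619):
  4993 = 3*1619 + 136
  1619 = 11*136 + 123
  136 = 1*123 + 13
  123 = 9*13 + 6
  13 = 2*6 + 1
  6 = 6*1
so gcd(4993, 1619) = 1.
1 divides 42, so solutions exist.
Back-substitute for Bézout coefficients:
  1 = 13 - 2*6
  ... = 4993*(250) + 1619*(-771)
Scale by 42/1 = 42: (u₀, v₀) = (10500, -32382).
General solution: u = 10500 + 1619t, v = -32382 - 4993t for integer t.
u ≥ 0: smallest is 10500 mod 1619 = 786 (at t = -6), with v = -2424.

786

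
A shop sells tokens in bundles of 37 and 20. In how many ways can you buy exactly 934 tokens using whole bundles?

Need nonnegative integers with 37j + 20k = 934.
gcd(37, 20) = 1, and 37·(-7) + 20·(13) = 1.
So (j₀, k₀) = (-6538, 12142); general j = -6538 + 20t, k = 12142 - 37t.
j ≥ 0 ⇒ t ≥ 327; k ≥ 0 ⇒ t ≤ 328. That's 2 values of t.

2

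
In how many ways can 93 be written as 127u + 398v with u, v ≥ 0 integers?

gcd(398, 127) = 1  (398 = 3·127 + 17, 127 = 7·17 + 8, 17 = 2·8 + 1, 8 = 8·1).
Back-substituting, 127·(-47) + 398·(15) = 1.
Scale by 93: one solution is (-4371, 1395). Reduce u mod 398: (7, -2).
General: u = 7 + 398t, v = -2 - 127t.
u ≥ 0 ⇒ t ≥ 0; v ≥ 0 ⇒ t ≤ -1. So t ∈ [0, -1]: 0 solutions.

0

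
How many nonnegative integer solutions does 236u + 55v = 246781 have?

gcd(236, 55) = 1.
By Bézout, 236×(-24) + 55×(103) = 1.
One solution: (41, 4311).
General: u = 41 + 55t, v = 4311 - 236t.
u ≥ 0 ⇒ t ≥ 0; v ≥ 0 ⇒ t ≤ 18. So t ∈ [0, 18]: 19 solutions.

19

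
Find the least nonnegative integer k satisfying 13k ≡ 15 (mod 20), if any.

15

gcd(20, 13):
  20 = 1·13 + 7
  13 = 1·7 + 6
  7 = 1·6 + 1
  6 = 6·1
so gcd(20, 13) = 1.
1 divides 15, so solutions exist.
Back-substitute for Bézout coefficients:
  1 = 7 - 1·6
  ... = 13·(-3) + 20·(2)
So 13·(-3) ≡ 1 (mod 20); multiply by 15: k ≡ -45 (mod 20).
Smallest nonnegative: k = -45 mod 20 = 15.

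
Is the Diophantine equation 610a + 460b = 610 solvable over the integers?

yes

gcd(610, 460):
  610 = 1·460 + 150
  460 = 3·150 + 10
  150 = 15·10
so gcd(610, 460) = 10.
10 divides 610, so integer solutions exist.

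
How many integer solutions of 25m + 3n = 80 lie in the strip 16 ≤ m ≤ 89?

25

gcd(25, 3) = 1.
By Bézout, 25·(1) + 3·(-8) = 1.
Particular solution: (2, 10).
General solution: m = 2 + 3t, n = 10 - 25t for integer t.
16 ≤ 2 + 3t ≤ 89 gives t ∈ [5, 29], which is 25 values.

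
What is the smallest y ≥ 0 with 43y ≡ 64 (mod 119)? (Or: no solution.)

gcd(119, 43):
  119 = 2×43 + 33
  43 = 1×33 + 10
  33 = 3×10 + 3
  10 = 3×3 + 1
  3 = 3×1
so gcd(119, 43) = 1.
1 divides 64, so solutions exist.
Back-substitute for Bézout coefficients:
  1 = 10 - 3×3
  ... = 43×(36) + 119×(-13)
So 43×(36) ≡ 1 (mod 119); multiply by 64: y ≡ 2304 (mod 119).
Smallest nonnegative: y = 2304 mod 119 = 43.

43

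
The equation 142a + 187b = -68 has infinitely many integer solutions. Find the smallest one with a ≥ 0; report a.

gcd(187, 142) = 1  (187 = 1*142 + 45, 142 = 3*45 + 7, 45 = 6*7 + 3, 7 = 2*3 + 1, 3 = 3*1).
1 divides -68, so solutions exist.
Back-substituting, 142*(54) + 187*(-41) = 1.
Scale by -68/1 = -68: (a₀, b₀) = (-3672, 2788).
General solution: a = -3672 + 187t, b = 2788 - 142t for integer t.
a ≥ 0: smallest is -3672 mod 187 = 68 (at t = 20), with b = -52.

68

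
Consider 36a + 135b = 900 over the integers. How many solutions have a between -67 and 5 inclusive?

gcd(135, 36) = 9.
By Bézout, 36*(4) + 135*(-1) = 9.
Particular solution: (10, 4).
General solution: a = 10 + 15t, b = 4 - 4t for integer t.
-67 ≤ 10 + 15t ≤ 5 gives t ∈ [-5, -1], which is 5 values.

5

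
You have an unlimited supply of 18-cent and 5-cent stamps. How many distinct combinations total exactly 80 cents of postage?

1

Need nonnegative integers with 18j + 5k = 80.
gcd(18, 5) = 1, and 18·(2) + 5·(-7) = 1.
So (j₀, k₀) = (160, -560); general j = 160 + 5t, k = -560 - 18t.
j ≥ 0 ⇒ t ≥ -32; k ≥ 0 ⇒ t ≤ -32. That's 1 value of t.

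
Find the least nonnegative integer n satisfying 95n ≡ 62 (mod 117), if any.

61

gcd(117, 95) = 1.
1 divides 62, so solutions exist.
By Bézout, 95×(-16) + 117×(13) = 1.
So 95×(-16) ≡ 1 (mod 117); multiply by 62: n ≡ -992 (mod 117).
Smallest nonnegative: n = -992 mod 117 = 61.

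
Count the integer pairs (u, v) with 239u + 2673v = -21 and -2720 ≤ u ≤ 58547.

gcd(2673, 239):
  2673 = 11*239 + 44
  239 = 5*44 + 19
  44 = 2*19 + 6
  19 = 3*6 + 1
  6 = 6*1
so gcd(2673, 239) = 1.
Back-substitute for Bézout coefficients:
  1 = 19 - 3*6
  ... = 239*(425) + 2673*(-38)
Scale by -21: particular solution (-8925, 798); reduce u mod 2673: (1767, -158).
General solution: u = 1767 + 2673t, v = -158 - 239t for integer t.
-2720 ≤ 1767 + 2673t ≤ 58547 gives t ∈ [-1, 21], which is 23 values.

23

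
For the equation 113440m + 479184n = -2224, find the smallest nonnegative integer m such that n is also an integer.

gcd(479184, 113440):
  479184 = 4×113440 + 25424
  113440 = 4×25424 + 11744
  25424 = 2×11744 + 1936
  11744 = 6×1936 + 128
  1936 = 15×128 + 16
  128 = 8×16
so gcd(479184, 113440) = 16.
16 divides -2224, so solutions exist.
Back-substitute for Bézout coefficients:
  16 = 1936 - 15×128
  ... = 113440×(-3713) + 479184×(879)
Scale by -2224/16 = -139: (m₀, n₀) = (516107, -122181).
General solution: m = 516107 + 29949t, n = -122181 - 7090t for integer t.
m ≥ 0: smallest is 516107 mod 29949 = 6974 (at t = -17), with n = -1651.

6974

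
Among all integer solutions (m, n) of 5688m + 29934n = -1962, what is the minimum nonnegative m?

247

gcd(29934, 5688):
  29934 = 5×5688 + 1494
  5688 = 3×1494 + 1206
  1494 = 1×1206 + 288
  1206 = 4×288 + 54
  288 = 5×54 + 18
  54 = 3×18
so gcd(29934, 5688) = 18.
18 divides -1962, so solutions exist.
Back-substitute for Bézout coefficients:
  18 = 288 - 5×54
  ... = 5688×(-521) + 29934×(99)
Scale by -1962/18 = -109: (m₀, n₀) = (56789, -10791).
General solution: m = 56789 + 1663t, n = -10791 - 316t for integer t.
m ≥ 0: smallest is 56789 mod 1663 = 247 (at t = -34), with n = -47.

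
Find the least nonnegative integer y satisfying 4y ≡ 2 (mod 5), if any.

3

gcd(5, 4) = 1.
1 divides 2, so solutions exist.
By Bézout, 4*(-1) + 5*(1) = 1.
So 4*(-1) ≡ 1 (mod 5); multiply by 2: y ≡ -2 (mod 5).
Smallest nonnegative: y = -2 mod 5 = 3.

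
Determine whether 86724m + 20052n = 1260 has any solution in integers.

yes

gcd(86724, 20052):
  86724 = 4×20052 + 6516
  20052 = 3×6516 + 504
  6516 = 12×504 + 468
  504 = 1×468 + 36
  468 = 13×36
so gcd(86724, 20052) = 36.
36 divides 1260, so integer solutions exist.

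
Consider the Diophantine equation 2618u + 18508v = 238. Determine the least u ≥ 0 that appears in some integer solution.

gcd(18508, 2618):
  18508 = 7×2618 + 182
  2618 = 14×182 + 70
  182 = 2×70 + 42
  70 = 1×42 + 28
  42 = 1×28 + 14
  28 = 2×14
so gcd(18508, 2618) = 14.
14 divides 238, so solutions exist.
Back-substitute for Bézout coefficients:
  14 = 42 - 1×28
  ... = 2618×(-509) + 18508×(72)
Scale by 238/14 = 17: (u₀, v₀) = (-8653, 1224).
General solution: u = -8653 + 1322t, v = 1224 - 187t for integer t.
u ≥ 0: smallest is -8653 mod 1322 = 601 (at t = 7), with v = -85.

601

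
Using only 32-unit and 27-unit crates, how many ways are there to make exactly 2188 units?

3

Need nonnegative integers with 32j + 27k = 2188.
gcd(32, 27) = 1, and 32·(11) + 27·(-13) = 1.
So (j₀, k₀) = (24068, -28444); general j = 24068 + 27t, k = -28444 - 32t.
j ≥ 0 ⇒ t ≥ -891; k ≥ 0 ⇒ t ≤ -889. That's 3 values of t.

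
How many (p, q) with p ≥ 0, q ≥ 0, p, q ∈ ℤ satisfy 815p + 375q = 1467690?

24

gcd(815, 375):
  815 = 2×375 + 65
  375 = 5×65 + 50
  65 = 1×50 + 15
  50 = 3×15 + 5
  15 = 3×5
so gcd(815, 375) = 5.
Back-substitute for Bézout coefficients:
  5 = 50 - 3×15
  ... = 815×(-23) + 375×(50)
Scale by 293538: one solution is (-6751374, 14676900). Reduce p mod 75: (51, 3803).
General: p = 51 + 75t, q = 3803 - 163t.
p ≥ 0 ⇒ t ≥ 0; q ≥ 0 ⇒ t ≤ 23. So t ∈ [0, 23]: 24 solutions.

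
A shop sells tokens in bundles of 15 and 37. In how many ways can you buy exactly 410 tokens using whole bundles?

1

Need nonnegative integers with 15j + 37k = 410.
gcd(15, 37) = 1, and 15·(5) + 37·(-2) = 1.
So (j₀, k₀) = (2050, -820); general j = 2050 + 37t, k = -820 - 15t.
j ≥ 0 ⇒ t ≥ -55; k ≥ 0 ⇒ t ≤ -55. That's 1 value of t.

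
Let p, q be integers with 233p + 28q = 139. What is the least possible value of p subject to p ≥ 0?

gcd(233, 28):
  233 = 8×28 + 9
  28 = 3×9 + 1
  9 = 9×1
so gcd(233, 28) = 1.
1 divides 139, so solutions exist.
Back-substitute for Bézout coefficients:
  1 = 28 - 3×9
  ... = 233×(-3) + 28×(25)
Scale by 139/1 = 139: (p₀, q₀) = (-417, 3475).
General solution: p = -417 + 28t, q = 3475 - 233t for integer t.
p ≥ 0: smallest is -417 mod 28 = 3 (at t = 15), with q = -20.

3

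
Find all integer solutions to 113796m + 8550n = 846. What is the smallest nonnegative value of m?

gcd(113796, 8550):
  113796 = 13×8550 + 2646
  8550 = 3×2646 + 612
  2646 = 4×612 + 198
  612 = 3×198 + 18
  198 = 11×18
so gcd(113796, 8550) = 18.
18 divides 846, so solutions exist.
Back-substitute for Bézout coefficients:
  18 = 612 - 3×198
  ... = 113796×(-42) + 8550×(559)
Scale by 846/18 = 47: (m₀, n₀) = (-1974, 26273).
General solution: m = -1974 + 475t, n = 26273 - 6322t for integer t.
m ≥ 0: smallest is -1974 mod 475 = 401 (at t = 5), with n = -5337.

401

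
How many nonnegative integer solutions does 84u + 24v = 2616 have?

gcd(84, 24) = 12.
By Bézout, 84×(1) + 24×(-3) = 12.
One solution: (0, 109).
General: u = 0 + 2t, v = 109 - 7t.
u ≥ 0 ⇒ t ≥ 0; v ≥ 0 ⇒ t ≤ 15. So t ∈ [0, 15]: 16 solutions.

16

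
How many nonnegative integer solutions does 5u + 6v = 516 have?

gcd(6, 5) = 1  (6 = 1*5 + 1, 5 = 5*1).
Back-substituting, 5*(-1) + 6*(1) = 1.
Scale by 516: one solution is (-516, 516). Reduce u mod 6: (0, 86).
General: u = 0 + 6t, v = 86 - 5t.
u ≥ 0 ⇒ t ≥ 0; v ≥ 0 ⇒ t ≤ 17. So t ∈ [0, 17]: 18 solutions.

18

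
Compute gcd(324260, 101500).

gcd(324260, 101500) = 20  (324260 = 3×101500 + 19760, 101500 = 5×19760 + 2700, 19760 = 7×2700 + 860, 2700 = 3×860 + 120, 860 = 7×120 + 20, 120 = 6×20).

20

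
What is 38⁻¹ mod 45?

gcd(45, 38) = 1  (45 = 1×38 + 7, 38 = 5×7 + 3, 7 = 2×3 + 1, 3 = 3×1).
Back-substituting, 38×(-13) + 45×(11) = 1.
So 38×-13 ≡ 1 (mod 45), and -13 mod 45 = 32.

32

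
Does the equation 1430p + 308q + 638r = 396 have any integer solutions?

yes

gcd(1430, 308) = 22  (1430 = 4*308 + 198, 308 = 1*198 + 110, 198 = 1*110 + 88, 110 = 1*88 + 22, 88 = 4*22).
gcd(22, 638) = 22.
22 divides 396, so integer solutions exist.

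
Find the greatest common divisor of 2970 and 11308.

22

gcd(11308, 2970):
  11308 = 3×2970 + 2398
  2970 = 1×2398 + 572
  2398 = 4×572 + 110
  572 = 5×110 + 22
  110 = 5×22
so gcd(11308, 2970) = 22.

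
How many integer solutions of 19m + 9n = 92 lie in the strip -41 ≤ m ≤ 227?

gcd(19, 9) = 1.
By Bézout, 19×(1) + 9×(-2) = 1.
Particular solution: (2, 6).
General solution: m = 2 + 9t, n = 6 - 19t for integer t.
-41 ≤ 2 + 9t ≤ 227 gives t ∈ [-4, 25], which is 30 values.

30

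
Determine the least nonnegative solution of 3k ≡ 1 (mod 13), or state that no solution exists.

9

gcd(13, 3) = 1.
1 divides 1, so solutions exist.
By Bézout, 3·(-4) + 13·(1) = 1.
So 3·(-4) ≡ 1 (mod 13); multiply by 1: k ≡ -4 (mod 13).
Smallest nonnegative: k = -4 mod 13 = 9.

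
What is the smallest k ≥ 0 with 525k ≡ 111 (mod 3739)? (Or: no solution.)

gcd(3739, 525) = 1  (3739 = 7·525 + 64, 525 = 8·64 + 13, 64 = 4·13 + 12, 13 = 1·12 + 1, 12 = 12·1).
1 divides 111, so solutions exist.
Back-substituting, 525·(292) + 3739·(-41) = 1.
So 525·(292) ≡ 1 (mod 3739); multiply by 111: k ≡ 32412 (mod 3739).
Smallest nonnegative: k = 32412 mod 3739 = 2500.

2500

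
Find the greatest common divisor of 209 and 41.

gcd(209, 41):
  209 = 5*41 + 4
  41 = 10*4 + 1
  4 = 4*1
so gcd(209, 41) = 1.

1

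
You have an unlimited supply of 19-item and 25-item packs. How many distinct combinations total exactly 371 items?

Need nonnegative integers with 19j + 25k = 371.
gcd(19, 25) = 1, and 19·(4) + 25·(-3) = 1.
So (j₀, k₀) = (1484, -1113); general j = 1484 + 25t, k = -1113 - 19t.
j ≥ 0 ⇒ t ≥ -59; k ≥ 0 ⇒ t ≤ -59. That's 1 value of t.

1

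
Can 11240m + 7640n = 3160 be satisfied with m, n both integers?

yes

gcd(11240, 7640):
  11240 = 1*7640 + 3600
  7640 = 2*3600 + 440
  3600 = 8*440 + 80
  440 = 5*80 + 40
  80 = 2*40
so gcd(11240, 7640) = 40.
40 divides 3160, so integer solutions exist.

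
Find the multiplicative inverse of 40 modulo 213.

16

gcd(213, 40) = 1.
By Bézout, 40×(16) + 213×(-3) = 1.
So 40×16 ≡ 1 (mod 213), and 16 mod 213 = 16.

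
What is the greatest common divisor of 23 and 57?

gcd(57, 23) = 1  (57 = 2*23 + 11, 23 = 2*11 + 1, 11 = 11*1).

1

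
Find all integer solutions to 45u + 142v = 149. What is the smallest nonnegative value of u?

gcd(142, 45) = 1.
1 divides 149, so solutions exist.
By Bézout, 45×(-41) + 142×(13) = 1.
Scale by 149/1 = 149: (u₀, v₀) = (-6109, 1937).
General solution: u = -6109 + 142t, v = 1937 - 45t for integer t.
u ≥ 0: smallest is -6109 mod 142 = 139 (at t = 44), with v = -43.

139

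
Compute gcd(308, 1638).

gcd(1638, 308) = 14  (1638 = 5×308 + 98, 308 = 3×98 + 14, 98 = 7×14).

14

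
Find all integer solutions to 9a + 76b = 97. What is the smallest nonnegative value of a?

53

gcd(76, 9) = 1  (76 = 8·9 + 4, 9 = 2·4 + 1, 4 = 4·1).
1 divides 97, so solutions exist.
Back-substituting, 9·(17) + 76·(-2) = 1.
Scale by 97/1 = 97: (a₀, b₀) = (1649, -194).
General solution: a = 1649 + 76t, b = -194 - 9t for integer t.
a ≥ 0: smallest is 1649 mod 76 = 53 (at t = -21), with b = -5.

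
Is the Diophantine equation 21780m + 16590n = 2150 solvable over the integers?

gcd(21780, 16590) = 30  (21780 = 1·16590 + 5190, 16590 = 3·5190 + 1020, 5190 = 5·1020 + 90, 1020 = 11·90 + 30, 90 = 3·30).
30 does not divide 2150 (remainder 20), so no integer solutions.

no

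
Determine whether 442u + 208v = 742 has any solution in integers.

gcd(442, 208) = 26.
26 does not divide 742 (remainder 14), so no integer solutions.

no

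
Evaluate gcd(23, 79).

gcd(79, 23):
  79 = 3×23 + 10
  23 = 2×10 + 3
  10 = 3×3 + 1
  3 = 3×1
so gcd(79, 23) = 1.

1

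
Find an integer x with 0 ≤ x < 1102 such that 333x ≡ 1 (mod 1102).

gcd(1102, 333) = 1.
By Bézout, 333*(-321) + 1102*(97) = 1.
So 333*-321 ≡ 1 (mod 1102), and -321 mod 1102 = 781.

781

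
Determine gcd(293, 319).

gcd(319, 293):
  319 = 1×293 + 26
  293 = 11×26 + 7
  26 = 3×7 + 5
  7 = 1×5 + 2
  5 = 2×2 + 1
  2 = 2×1
so gcd(319, 293) = 1.

1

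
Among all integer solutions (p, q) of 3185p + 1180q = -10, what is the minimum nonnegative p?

gcd(3185, 1180):
  3185 = 2*1180 + 825
  1180 = 1*825 + 355
  825 = 2*355 + 115
  355 = 3*115 + 10
  115 = 11*10 + 5
  10 = 2*5
so gcd(3185, 1180) = 5.
5 divides -10, so solutions exist.
Back-substitute for Bézout coefficients:
  5 = 115 - 11*10
  ... = 3185*(113) + 1180*(-305)
Scale by -10/5 = -2: (p₀, q₀) = (-226, 610).
General solution: p = -226 + 236t, q = 610 - 637t for integer t.
p ≥ 0: smallest is -226 mod 236 = 10 (at t = 1), with q = -27.

10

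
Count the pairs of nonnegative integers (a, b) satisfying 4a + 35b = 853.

gcd(35, 4) = 1.
By Bézout, 4×(9) + 35×(-1) = 1.
One solution: (12, 23).
General: a = 12 + 35t, b = 23 - 4t.
a ≥ 0 ⇒ t ≥ 0; b ≥ 0 ⇒ t ≤ 5. So t ∈ [0, 5]: 6 solutions.

6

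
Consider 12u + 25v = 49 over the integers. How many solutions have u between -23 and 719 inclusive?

gcd(25, 12):
  25 = 2·12 + 1
  12 = 12·1
so gcd(25, 12) = 1.
Back-substitute for Bézout coefficients:
  1 = 25 - 2·12
  ... = 12·(-2) + 25·(1)
Scale by 49: particular solution (-98, 49); reduce u mod 25: (2, 1).
General solution: u = 2 + 25t, v = 1 - 12t for integer t.
-23 ≤ 2 + 25t ≤ 719 gives t ∈ [-1, 28], which is 30 values.

30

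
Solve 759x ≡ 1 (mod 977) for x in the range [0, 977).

gcd(977, 759):
  977 = 1*759 + 218
  759 = 3*218 + 105
  218 = 2*105 + 8
  105 = 13*8 + 1
  8 = 8*1
so gcd(977, 759) = 1.
Back-substitute for Bézout coefficients:
  1 = 105 - 13*8
  ... = 759*(121) + 977*(-94)
So 759*121 ≡ 1 (mod 977), and 121 mod 977 = 121.

121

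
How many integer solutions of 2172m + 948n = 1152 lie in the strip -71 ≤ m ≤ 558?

8

gcd(2172, 948):
  2172 = 2·948 + 276
  948 = 3·276 + 120
  276 = 2·120 + 36
  120 = 3·36 + 12
  36 = 3·12
so gcd(2172, 948) = 12.
Back-substitute for Bézout coefficients:
  12 = 120 - 3·36
  ... = 2172·(-24) + 948·(55)
Scale by 96: particular solution (-2304, 5280); reduce m mod 79: (66, -150).
General solution: m = 66 + 79t, n = -150 - 181t for integer t.
-71 ≤ 66 + 79t ≤ 558 gives t ∈ [-1, 6], which is 8 values.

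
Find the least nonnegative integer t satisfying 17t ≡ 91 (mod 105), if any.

98

gcd(105, 17) = 1  (105 = 6·17 + 3, 17 = 5·3 + 2, 3 = 1·2 + 1, 2 = 2·1).
1 divides 91, so solutions exist.
Back-substituting, 17·(-37) + 105·(6) = 1.
So 17·(-37) ≡ 1 (mod 105); multiply by 91: t ≡ -3367 (mod 105).
Smallest nonnegative: t = -3367 mod 105 = 98.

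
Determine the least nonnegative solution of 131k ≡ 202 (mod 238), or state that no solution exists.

gcd(238, 131) = 1  (238 = 1*131 + 107, 131 = 1*107 + 24, 107 = 4*24 + 11, 24 = 2*11 + 2, 11 = 5*2 + 1, 2 = 2*1).
1 divides 202, so solutions exist.
Back-substituting, 131*(-109) + 238*(60) = 1.
So 131*(-109) ≡ 1 (mod 238); multiply by 202: k ≡ -22018 (mod 238).
Smallest nonnegative: k = -22018 mod 238 = 116.

116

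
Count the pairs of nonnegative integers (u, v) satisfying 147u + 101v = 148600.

10

gcd(147, 101):
  147 = 1·101 + 46
  101 = 2·46 + 9
  46 = 5·9 + 1
  9 = 9·1
so gcd(147, 101) = 1.
Back-substitute for Bézout coefficients:
  1 = 46 - 5·9
  ... = 147·(11) + 101·(-16)
Scale by 148600: one solution is (1634600, -2377600). Reduce u mod 101: (16, 1448).
General: u = 16 + 101t, v = 1448 - 147t.
u ≥ 0 ⇒ t ≥ 0; v ≥ 0 ⇒ t ≤ 9. So t ∈ [0, 9]: 10 solutions.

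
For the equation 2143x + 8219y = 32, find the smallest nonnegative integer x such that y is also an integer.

gcd(8219, 2143) = 1.
1 divides 32, so solutions exist.
By Bézout, 2143×(-2631) + 8219×(686) = 1.
Scale by 32/1 = 32: (x₀, y₀) = (-84192, 21952).
General solution: x = -84192 + 8219t, y = 21952 - 2143t for integer t.
x ≥ 0: smallest is -84192 mod 8219 = 6217 (at t = 11), with y = -1621.

6217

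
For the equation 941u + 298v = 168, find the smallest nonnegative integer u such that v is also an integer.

gcd(941, 298) = 1  (941 = 3*298 + 47, 298 = 6*47 + 16, 47 = 2*16 + 15, 16 = 1*15 + 1, 15 = 15*1).
1 divides 168, so solutions exist.
Back-substituting, 941*(-19) + 298*(60) = 1.
Scale by 168/1 = 168: (u₀, v₀) = (-3192, 10080).
General solution: u = -3192 + 298t, v = 10080 - 941t for integer t.
u ≥ 0: smallest is -3192 mod 298 = 86 (at t = 11), with v = -271.

86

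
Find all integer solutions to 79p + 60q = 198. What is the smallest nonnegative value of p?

42

gcd(79, 60) = 1  (79 = 1·60 + 19, 60 = 3·19 + 3, 19 = 6·3 + 1, 3 = 3·1).
1 divides 198, so solutions exist.
Back-substituting, 79·(19) + 60·(-25) = 1.
Scale by 198/1 = 198: (p₀, q₀) = (3762, -4950).
General solution: p = 3762 + 60t, q = -4950 - 79t for integer t.
p ≥ 0: smallest is 3762 mod 60 = 42 (at t = -62), with q = -52.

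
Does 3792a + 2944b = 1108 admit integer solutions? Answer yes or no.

gcd(3792, 2944) = 16  (3792 = 1·2944 + 848, 2944 = 3·848 + 400, 848 = 2·400 + 48, 400 = 8·48 + 16, 48 = 3·16).
16 does not divide 1108 (remainder 4), so no integer solutions.

no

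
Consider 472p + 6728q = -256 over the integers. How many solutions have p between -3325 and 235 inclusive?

5

gcd(6728, 472) = 8.
By Bézout, 472·(-57) + 6728·(4) = 8.
Particular solution: (142, -10).
General solution: p = 142 + 841t, q = -10 - 59t for integer t.
-3325 ≤ 142 + 841t ≤ 235 gives t ∈ [-4, 0], which is 5 values.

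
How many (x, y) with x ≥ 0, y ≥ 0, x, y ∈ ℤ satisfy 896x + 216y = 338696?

gcd(896, 216) = 8  (896 = 4*216 + 32, 216 = 6*32 + 24, 32 = 1*24 + 8, 24 = 3*8).
Back-substituting, 896*(7) + 216*(-29) = 8.
Scale by 42337: one solution is (296359, -1227773). Reduce x mod 27: (7, 1539).
General: x = 7 + 27t, y = 1539 - 112t.
x ≥ 0 ⇒ t ≥ 0; y ≥ 0 ⇒ t ≤ 13. So t ∈ [0, 13]: 14 solutions.

14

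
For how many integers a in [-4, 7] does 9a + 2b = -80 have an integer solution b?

gcd(9, 2):
  9 = 4*2 + 1
  2 = 2*1
so gcd(9, 2) = 1.
Back-substitute for Bézout coefficients:
  1 = 9 - 4*2
  ... = 9*(1) + 2*(-4)
Scale by -80: particular solution (-80, 320); reduce a mod 2: (0, -40).
General solution: a = 0 + 2t, b = -40 - 9t for integer t.
-4 ≤ 0 + 2t ≤ 7 gives t ∈ [-2, 3], which is 6 values.

6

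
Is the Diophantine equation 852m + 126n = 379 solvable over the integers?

no

gcd(852, 126) = 6.
6 does not divide 379 (remainder 1), so no integer solutions.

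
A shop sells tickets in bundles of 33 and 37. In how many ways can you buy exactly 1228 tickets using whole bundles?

1

Need nonnegative integers with 33j + 37k = 1228.
gcd(33, 37) = 1, and 33·(9) + 37·(-8) = 1.
So (j₀, k₀) = (11052, -9824); general j = 11052 + 37t, k = -9824 - 33t.
j ≥ 0 ⇒ t ≥ -298; k ≥ 0 ⇒ t ≤ -298. That's 1 value of t.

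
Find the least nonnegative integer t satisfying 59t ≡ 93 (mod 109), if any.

gcd(109, 59):
  109 = 1*59 + 50
  59 = 1*50 + 9
  50 = 5*9 + 5
  9 = 1*5 + 4
  5 = 1*4 + 1
  4 = 4*1
so gcd(109, 59) = 1.
1 divides 93, so solutions exist.
Back-substitute for Bézout coefficients:
  1 = 5 - 1*4
  ... = 59*(-24) + 109*(13)
So 59*(-24) ≡ 1 (mod 109); multiply by 93: t ≡ -2232 (mod 109).
Smallest nonnegative: t = -2232 mod 109 = 57.

57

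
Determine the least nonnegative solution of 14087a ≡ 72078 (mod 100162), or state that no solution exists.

9156

gcd(100162, 14087):
  100162 = 7·14087 + 1553
  14087 = 9·1553 + 110
  1553 = 14·110 + 13
  110 = 8·13 + 6
  13 = 2·6 + 1
  6 = 6·1
so gcd(100162, 14087) = 1.
1 divides 72078, so solutions exist.
Back-substitute for Bézout coefficients:
  1 = 13 - 2·6
  ... = 14087·(-15479) + 100162·(2177)
So 14087·(-15479) ≡ 1 (mod 100162); multiply by 72078: a ≡ -1115695362 (mod 100162).
Smallest nonnegative: a = -1115695362 mod 100162 = 9156.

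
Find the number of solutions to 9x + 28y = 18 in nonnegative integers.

1

gcd(28, 9):
  28 = 3*9 + 1
  9 = 9*1
so gcd(28, 9) = 1.
Back-substitute for Bézout coefficients:
  1 = 28 - 3*9
  ... = 9*(-3) + 28*(1)
Scale by 18: one solution is (-54, 18). Reduce x mod 28: (2, 0).
General: x = 2 + 28t, y = 0 - 9t.
x ≥ 0 ⇒ t ≥ 0; y ≥ 0 ⇒ t ≤ 0. So t ∈ [0, 0]: 1 solution.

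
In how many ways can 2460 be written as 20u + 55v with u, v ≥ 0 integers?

gcd(55, 20):
  55 = 2·20 + 15
  20 = 1·15 + 5
  15 = 3·5
so gcd(55, 20) = 5.
Back-substitute for Bézout coefficients:
  5 = 20 - 1·15
  ... = 20·(3) + 55·(-1)
Scale by 492: one solution is (1476, -492). Reduce u mod 11: (2, 44).
General: u = 2 + 11t, v = 44 - 4t.
u ≥ 0 ⇒ t ≥ 0; v ≥ 0 ⇒ t ≤ 11. So t ∈ [0, 11]: 12 solutions.

12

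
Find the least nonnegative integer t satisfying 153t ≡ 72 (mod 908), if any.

588

gcd(908, 153) = 1  (908 = 5×153 + 143, 153 = 1×143 + 10, 143 = 14×10 + 3, 10 = 3×3 + 1, 3 = 3×1).
1 divides 72, so solutions exist.
Back-substituting, 153×(273) + 908×(-46) = 1.
So 153×(273) ≡ 1 (mod 908); multiply by 72: t ≡ 19656 (mod 908).
Smallest nonnegative: t = 19656 mod 908 = 588.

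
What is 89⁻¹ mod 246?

gcd(246, 89):
  246 = 2*89 + 68
  89 = 1*68 + 21
  68 = 3*21 + 5
  21 = 4*5 + 1
  5 = 5*1
so gcd(246, 89) = 1.
Back-substitute for Bézout coefficients:
  1 = 21 - 4*5
  ... = 89*(47) + 246*(-17)
So 89*47 ≡ 1 (mod 246), and 47 mod 246 = 47.

47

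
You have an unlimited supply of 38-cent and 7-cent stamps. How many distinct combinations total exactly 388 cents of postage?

Need nonnegative integers with 38j + 7k = 388.
gcd(38, 7) = 1, and 38·(-2) + 7·(11) = 1.
So (j₀, k₀) = (-776, 4268); general j = -776 + 7t, k = 4268 - 38t.
j ≥ 0 ⇒ t ≥ 111; k ≥ 0 ⇒ t ≤ 112. That's 2 values of t.

2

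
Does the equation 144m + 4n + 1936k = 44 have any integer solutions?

yes

gcd(144, 4) = 4  (144 = 36·4).
gcd(4, 1936) = 4.
4 divides 44, so integer solutions exist.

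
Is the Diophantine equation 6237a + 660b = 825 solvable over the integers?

gcd(6237, 660) = 33.
33 divides 825, so integer solutions exist.

yes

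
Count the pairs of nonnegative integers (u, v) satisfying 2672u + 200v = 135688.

2

gcd(2672, 200) = 8.
By Bézout, 2672×(-11) + 200×(147) = 8.
One solution: (4, 625).
General: u = 4 + 25t, v = 625 - 334t.
u ≥ 0 ⇒ t ≥ 0; v ≥ 0 ⇒ t ≤ 1. So t ∈ [0, 1]: 2 solutions.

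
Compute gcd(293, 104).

gcd(293, 104):
  293 = 2×104 + 85
  104 = 1×85 + 19
  85 = 4×19 + 9
  19 = 2×9 + 1
  9 = 9×1
so gcd(293, 104) = 1.

1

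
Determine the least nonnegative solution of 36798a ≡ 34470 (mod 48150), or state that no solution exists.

3615

gcd(48150, 36798) = 6  (48150 = 1·36798 + 11352, 36798 = 3·11352 + 2742, 11352 = 4·2742 + 384, 2742 = 7·384 + 54, 384 = 7·54 + 6, 54 = 9·6).
6 divides 34470, so solutions exist.
Back-substituting, 36798·(-878) + 48150·(671) = 6.
So 36798·(-878) ≡ 6 (mod 48150); multiply by 5745: a ≡ -5044110 (mod 8025).
Smallest nonnegative: a = -5044110 mod 8025 = 3615.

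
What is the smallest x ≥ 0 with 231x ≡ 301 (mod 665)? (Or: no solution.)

gcd(665, 231) = 7  (665 = 2×231 + 203, 231 = 1×203 + 28, 203 = 7×28 + 7, 28 = 4×7).
7 divides 301, so solutions exist.
Back-substituting, 231×(-23) + 665×(8) = 7.
So 231×(-23) ≡ 7 (mod 665); multiply by 43: x ≡ -989 (mod 95).
Smallest nonnegative: x = -989 mod 95 = 56.

56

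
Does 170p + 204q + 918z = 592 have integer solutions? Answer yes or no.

gcd(204, 170) = 34  (204 = 1·170 + 34, 170 = 5·34).
gcd(34, 918) = 34.
34 does not divide 592 (remainder 14), so no integer solutions.

no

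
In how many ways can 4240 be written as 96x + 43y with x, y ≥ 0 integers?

gcd(96, 43) = 1  (96 = 2·43 + 10, 43 = 4·10 + 3, 10 = 3·3 + 1, 3 = 3·1).
Back-substituting, 96·(13) + 43·(-29) = 1.
Scale by 4240: one solution is (55120, -122960). Reduce x mod 43: (37, 16).
General: x = 37 + 43t, y = 16 - 96t.
x ≥ 0 ⇒ t ≥ 0; y ≥ 0 ⇒ t ≤ 0. So t ∈ [0, 0]: 1 solution.

1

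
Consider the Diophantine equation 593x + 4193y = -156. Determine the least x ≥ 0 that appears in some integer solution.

gcd(4193, 593) = 1.
1 divides -156, so solutions exist.
By Bézout, 593×(1697) + 4193×(-240) = 1.
Scale by -156/1 = -156: (x₀, y₀) = (-264732, 37440).
General solution: x = -264732 + 4193t, y = 37440 - 593t for integer t.
x ≥ 0: smallest is -264732 mod 4193 = 3620 (at t = 64), with y = -512.

3620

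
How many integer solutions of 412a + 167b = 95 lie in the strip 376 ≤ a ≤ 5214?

29

gcd(412, 167) = 1.
By Bézout, 412×(15) + 167×(-37) = 1.
Particular solution: (89, -219).
General solution: a = 89 + 167t, b = -219 - 412t for integer t.
376 ≤ 89 + 167t ≤ 5214 gives t ∈ [2, 30], which is 29 values.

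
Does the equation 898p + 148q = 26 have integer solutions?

gcd(898, 148) = 2  (898 = 6·148 + 10, 148 = 14·10 + 8, 10 = 1·8 + 2, 8 = 4·2).
2 divides 26, so integer solutions exist.

yes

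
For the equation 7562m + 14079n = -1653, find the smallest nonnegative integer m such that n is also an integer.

657

gcd(14079, 7562):
  14079 = 1×7562 + 6517
  7562 = 1×6517 + 1045
  6517 = 6×1045 + 247
  1045 = 4×247 + 57
  247 = 4×57 + 19
  57 = 3×19
so gcd(14079, 7562) = 19.
19 divides -1653, so solutions exist.
Back-substitute for Bézout coefficients:
  19 = 247 - 4×57
  ... = 7562×(-229) + 14079×(123)
Scale by -1653/19 = -87: (m₀, n₀) = (19923, -10701).
General solution: m = 19923 + 741t, n = -10701 - 398t for integer t.
m ≥ 0: smallest is 19923 mod 741 = 657 (at t = -26), with n = -353.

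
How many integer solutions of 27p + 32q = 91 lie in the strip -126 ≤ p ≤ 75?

6

gcd(32, 27):
  32 = 1*27 + 5
  27 = 5*5 + 2
  5 = 2*2 + 1
  2 = 2*1
so gcd(32, 27) = 1.
Back-substitute for Bézout coefficients:
  1 = 5 - 2*2
  ... = 27*(-13) + 32*(11)
Scale by 91: particular solution (-1183, 1001); reduce p mod 32: (1, 2).
General solution: p = 1 + 32t, q = 2 - 27t for integer t.
-126 ≤ 1 + 32t ≤ 75 gives t ∈ [-3, 2], which is 6 values.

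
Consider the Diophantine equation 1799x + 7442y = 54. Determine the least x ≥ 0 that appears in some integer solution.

gcd(7442, 1799) = 1.
1 divides 54, so solutions exist.
By Bézout, 1799*(-3479) + 7442*(841) = 1.
Scale by 54/1 = 54: (x₀, y₀) = (-187866, 45414).
General solution: x = -187866 + 7442t, y = 45414 - 1799t for integer t.
x ≥ 0: smallest is -187866 mod 7442 = 5626 (at t = 26), with y = -1360.

5626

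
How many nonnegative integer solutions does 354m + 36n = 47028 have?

22

gcd(354, 36):
  354 = 9×36 + 30
  36 = 1×30 + 6
  30 = 5×6
so gcd(354, 36) = 6.
Back-substitute for Bézout coefficients:
  6 = 36 - 1×30
  ... = 354×(-1) + 36×(10)
Scale by 7838: one solution is (-7838, 78380). Reduce m mod 6: (4, 1267).
General: m = 4 + 6t, n = 1267 - 59t.
m ≥ 0 ⇒ t ≥ 0; n ≥ 0 ⇒ t ≤ 21. So t ∈ [0, 21]: 22 solutions.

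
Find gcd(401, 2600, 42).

gcd(2600, 401) = 1.
gcd(1, 42) = 1.

1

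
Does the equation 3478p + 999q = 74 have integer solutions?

yes

gcd(3478, 999) = 37.
37 divides 74, so integer solutions exist.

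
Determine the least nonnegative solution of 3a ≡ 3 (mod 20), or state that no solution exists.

gcd(20, 3) = 1.
1 divides 3, so solutions exist.
By Bézout, 3×(7) + 20×(-1) = 1.
So 3×(7) ≡ 1 (mod 20); multiply by 3: a ≡ 21 (mod 20).
Smallest nonnegative: a = 21 mod 20 = 1.

1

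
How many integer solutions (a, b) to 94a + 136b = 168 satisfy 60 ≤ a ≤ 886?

gcd(136, 94) = 2.
By Bézout, 94·(-13) + 136·(9) = 2.
Particular solution: (64, -43).
General solution: a = 64 + 68t, b = -43 - 47t for integer t.
60 ≤ 64 + 68t ≤ 886 gives t ∈ [0, 12], which is 13 values.

13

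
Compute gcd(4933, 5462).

1

gcd(5462, 4933) = 1  (5462 = 1×4933 + 529, 4933 = 9×529 + 172, 529 = 3×172 + 13, 172 = 13×13 + 3, 13 = 4×3 + 1, 3 = 3×1).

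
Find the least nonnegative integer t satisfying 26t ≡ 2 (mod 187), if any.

72

gcd(187, 26) = 1  (187 = 7·26 + 5, 26 = 5·5 + 1, 5 = 5·1).
1 divides 2, so solutions exist.
Back-substituting, 26·(36) + 187·(-5) = 1.
So 26·(36) ≡ 1 (mod 187); multiply by 2: t ≡ 72 (mod 187).
Smallest nonnegative: t = 72 mod 187 = 72.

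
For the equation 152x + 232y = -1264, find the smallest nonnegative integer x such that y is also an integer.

10

gcd(232, 152):
  232 = 1×152 + 80
  152 = 1×80 + 72
  80 = 1×72 + 8
  72 = 9×8
so gcd(232, 152) = 8.
8 divides -1264, so solutions exist.
Back-substitute for Bézout coefficients:
  8 = 80 - 1×72
  ... = 152×(-3) + 232×(2)
Scale by -1264/8 = -158: (x₀, y₀) = (474, -316).
General solution: x = 474 + 29t, y = -316 - 19t for integer t.
x ≥ 0: smallest is 474 mod 29 = 10 (at t = -16), with y = -12.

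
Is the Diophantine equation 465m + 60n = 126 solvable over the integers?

gcd(465, 60):
  465 = 7*60 + 45
  60 = 1*45 + 15
  45 = 3*15
so gcd(465, 60) = 15.
15 does not divide 126 (remainder 6), so no integer solutions.

no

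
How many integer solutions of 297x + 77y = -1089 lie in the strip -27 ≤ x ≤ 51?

gcd(297, 77) = 11.
By Bézout, 297*(-1) + 77*(4) = 11.
Particular solution: (1, -18).
General solution: x = 1 + 7t, y = -18 - 27t for integer t.
-27 ≤ 1 + 7t ≤ 51 gives t ∈ [-4, 7], which is 12 values.

12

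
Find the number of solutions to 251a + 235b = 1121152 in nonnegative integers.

19

gcd(251, 235) = 1.
By Bézout, 251×(-44) + 235×(47) = 1.
One solution: (42, 4726).
General: a = 42 + 235t, b = 4726 - 251t.
a ≥ 0 ⇒ t ≥ 0; b ≥ 0 ⇒ t ≤ 18. So t ∈ [0, 18]: 19 solutions.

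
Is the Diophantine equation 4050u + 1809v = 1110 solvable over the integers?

gcd(4050, 1809):
  4050 = 2*1809 + 432
  1809 = 4*432 + 81
  432 = 5*81 + 27
  81 = 3*27
so gcd(4050, 1809) = 27.
27 does not divide 1110 (remainder 3), so no integer solutions.

no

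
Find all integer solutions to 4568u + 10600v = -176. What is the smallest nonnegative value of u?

gcd(10600, 4568):
  10600 = 2·4568 + 1464
  4568 = 3·1464 + 176
  1464 = 8·176 + 56
  176 = 3·56 + 8
  56 = 7·8
so gcd(10600, 4568) = 8.
8 divides -176, so solutions exist.
Back-substitute for Bézout coefficients:
  8 = 176 - 3·56
  ... = 4568·(181) + 10600·(-78)
Scale by -176/8 = -22: (u₀, v₀) = (-3982, 1716).
General solution: u = -3982 + 1325t, v = 1716 - 571t for integer t.
u ≥ 0: smallest is -3982 mod 1325 = 1318 (at t = 4), with v = -568.

1318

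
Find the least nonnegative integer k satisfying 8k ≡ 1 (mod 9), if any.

8

gcd(9, 8) = 1  (9 = 1*8 + 1, 8 = 8*1).
1 divides 1, so solutions exist.
Back-substituting, 8*(-1) + 9*(1) = 1.
So 8*(-1) ≡ 1 (mod 9); multiply by 1: k ≡ -1 (mod 9).
Smallest nonnegative: k = -1 mod 9 = 8.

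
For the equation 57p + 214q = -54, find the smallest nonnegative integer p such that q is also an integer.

gcd(214, 57):
  214 = 3*57 + 43
  57 = 1*43 + 14
  43 = 3*14 + 1
  14 = 14*1
so gcd(214, 57) = 1.
1 divides -54, so solutions exist.
Back-substitute for Bézout coefficients:
  1 = 43 - 3*14
  ... = 57*(-15) + 214*(4)
Scale by -54/1 = -54: (p₀, q₀) = (810, -216).
General solution: p = 810 + 214t, q = -216 - 57t for integer t.
p ≥ 0: smallest is 810 mod 214 = 168 (at t = -3), with q = -45.

168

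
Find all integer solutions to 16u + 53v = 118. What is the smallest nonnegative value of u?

gcd(53, 16):
  53 = 3·16 + 5
  16 = 3·5 + 1
  5 = 5·1
so gcd(53, 16) = 1.
1 divides 118, so solutions exist.
Back-substitute for Bézout coefficients:
  1 = 16 - 3·5
  ... = 16·(10) + 53·(-3)
Scale by 118/1 = 118: (u₀, v₀) = (1180, -354).
General solution: u = 1180 + 53t, v = -354 - 16t for integer t.
u ≥ 0: smallest is 1180 mod 53 = 14 (at t = -22), with v = -2.

14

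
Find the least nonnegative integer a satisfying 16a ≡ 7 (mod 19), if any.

gcd(19, 16) = 1.
1 divides 7, so solutions exist.
By Bézout, 16·(6) + 19·(-5) = 1.
So 16·(6) ≡ 1 (mod 19); multiply by 7: a ≡ 42 (mod 19).
Smallest nonnegative: a = 42 mod 19 = 4.

4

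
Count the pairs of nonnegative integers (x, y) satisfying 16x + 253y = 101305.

25

gcd(253, 16):
  253 = 15*16 + 13
  16 = 1*13 + 3
  13 = 4*3 + 1
  3 = 3*1
so gcd(253, 16) = 1.
Back-substitute for Bézout coefficients:
  1 = 13 - 4*3
  ... = 16*(-79) + 253*(5)
Scale by 101305: one solution is (-8003095, 506525). Reduce x mod 253: (54, 397).
General: x = 54 + 253t, y = 397 - 16t.
x ≥ 0 ⇒ t ≥ 0; y ≥ 0 ⇒ t ≤ 24. So t ∈ [0, 24]: 25 solutions.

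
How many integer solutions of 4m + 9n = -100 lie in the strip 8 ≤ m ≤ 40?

gcd(9, 4):
  9 = 2·4 + 1
  4 = 4·1
so gcd(9, 4) = 1.
Back-substitute for Bézout coefficients:
  1 = 9 - 2·4
  ... = 4·(-2) + 9·(1)
Scale by -100: particular solution (200, -100); reduce m mod 9: (2, -12).
General solution: m = 2 + 9t, n = -12 - 4t for integer t.
8 ≤ 2 + 9t ≤ 40 gives t ∈ [1, 4], which is 4 values.

4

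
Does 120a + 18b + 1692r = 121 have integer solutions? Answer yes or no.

no

gcd(120, 18) = 6  (120 = 6×18 + 12, 18 = 1×12 + 6, 12 = 2×6).
gcd(6, 1692) = 6.
6 does not divide 121 (remainder 1), so no integer solutions.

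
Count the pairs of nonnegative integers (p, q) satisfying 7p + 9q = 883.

14

gcd(9, 7):
  9 = 1×7 + 2
  7 = 3×2 + 1
  2 = 2×1
so gcd(9, 7) = 1.
Back-substitute for Bézout coefficients:
  1 = 7 - 3×2
  ... = 7×(4) + 9×(-3)
Scale by 883: one solution is (3532, -2649). Reduce p mod 9: (4, 95).
General: p = 4 + 9t, q = 95 - 7t.
p ≥ 0 ⇒ t ≥ 0; q ≥ 0 ⇒ t ≤ 13. So t ∈ [0, 13]: 14 solutions.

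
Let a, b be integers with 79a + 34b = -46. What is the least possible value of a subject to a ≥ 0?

gcd(79, 34):
  79 = 2·34 + 11
  34 = 3·11 + 1
  11 = 11·1
so gcd(79, 34) = 1.
1 divides -46, so solutions exist.
Back-substitute for Bézout coefficients:
  1 = 34 - 3·11
  ... = 79·(-3) + 34·(7)
Scale by -46/1 = -46: (a₀, b₀) = (138, -322).
General solution: a = 138 + 34t, b = -322 - 79t for integer t.
a ≥ 0: smallest is 138 mod 34 = 2 (at t = -4), with b = -6.

2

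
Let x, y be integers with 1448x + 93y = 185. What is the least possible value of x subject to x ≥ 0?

7

gcd(1448, 93) = 1  (1448 = 15·93 + 53, 93 = 1·53 + 40, 53 = 1·40 + 13, 40 = 3·13 + 1, 13 = 13·1).
1 divides 185, so solutions exist.
Back-substituting, 1448·(-7) + 93·(109) = 1.
Scale by 185/1 = 185: (x₀, y₀) = (-1295, 20165).
General solution: x = -1295 + 93t, y = 20165 - 1448t for integer t.
x ≥ 0: smallest is -1295 mod 93 = 7 (at t = 14), with y = -107.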